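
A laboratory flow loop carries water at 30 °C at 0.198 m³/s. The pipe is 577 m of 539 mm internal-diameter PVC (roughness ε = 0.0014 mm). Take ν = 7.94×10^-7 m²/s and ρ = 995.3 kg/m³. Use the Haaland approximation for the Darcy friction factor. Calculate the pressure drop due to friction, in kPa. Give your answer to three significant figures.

Δp ≈ 5.10 kPa

V = 4Q/(πD²) = 4·0.198/(π·0.539²) = 0.8678 m/s
Re = VD/ν = 0.8678·0.539/7.94×10^-7 = 5.89×10^5 → turbulent
ε/D = 0.0014/539 = 2.60×10^-6
Haaland: f = 0.01272
h_f = f(L/D)V²/(2g) = 0.01272·(577/0.539)·0.8678²/(2·9.81) = 0.5226 m
Δp = ρg·h_f = 995.3·9.81·0.5226 = 5.103 kPa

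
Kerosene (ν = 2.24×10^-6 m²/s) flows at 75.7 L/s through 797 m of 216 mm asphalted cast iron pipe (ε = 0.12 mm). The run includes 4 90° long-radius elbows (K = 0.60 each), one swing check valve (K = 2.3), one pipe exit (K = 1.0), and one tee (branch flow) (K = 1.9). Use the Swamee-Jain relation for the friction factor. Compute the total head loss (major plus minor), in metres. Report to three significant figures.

V = 4Q/(πD²) = 2.066 m/s; V²/2g = 0.2175 m
Re = 1.99×10^5, ε/D = 5.56×10^-4 → f = 0.01923 (Swamee-Jain)
Major: h_f = f(L/D)·V²/2g = 0.01923·3690·0.2175 = 15.43 m
Minor: ΣK = 7.60; h_m = ΣK·V²/2g = 1.653 m
Total H_L = 15.43 + 1.653 = 17.08 m

H_L ≈ 17.1 m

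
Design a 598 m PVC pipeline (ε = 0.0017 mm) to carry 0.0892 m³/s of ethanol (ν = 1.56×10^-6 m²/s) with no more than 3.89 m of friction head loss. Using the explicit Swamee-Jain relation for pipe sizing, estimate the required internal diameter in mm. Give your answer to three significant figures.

Swamee-Jain (Type III): D = 0.66·[ε^1.25·(LQ²/(gh_f))^4.75 + ν·Q^9.4·(L/(gh_f))^5.2]^0.04
LQ²/(gh_f) = 0.1247; L/(gh_f) = 15.67
Term 1 = ε^1.25·(…)^4.75 = 3.11×10^-12; Term 2 = ν·Q^9.4·(…)^5.2 = 3.48×10^-10
D = 0.66·(3.11×10^-12 + 3.48×10^-10)^0.04 = 0.2763 m = 276 mm
Check: V = 1.49 m/s, Re = 2.64×10^5, f = 0.01480, h_f = 3.61 m ≈ 3.89 m ✓

D ≈ 276 mm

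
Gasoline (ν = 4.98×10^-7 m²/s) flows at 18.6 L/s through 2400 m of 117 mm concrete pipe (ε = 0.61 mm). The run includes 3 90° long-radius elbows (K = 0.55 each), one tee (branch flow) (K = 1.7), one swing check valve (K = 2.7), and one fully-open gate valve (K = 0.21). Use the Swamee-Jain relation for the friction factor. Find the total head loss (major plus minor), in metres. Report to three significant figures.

V = 4Q/(πD²) = 1.730 m/s; V²/2g = 0.1525 m
Re = 4.06×10^5, ε/D = 0.00521 → f = 0.03109 (Swamee-Jain)
Major: h_f = f(L/D)·V²/2g = 0.03109·20513·0.1525 = 97.30 m
Minor: ΣK = 6.26; h_m = ΣK·V²/2g = 0.9549 m
Total H_L = 97.30 + 0.9549 = 98.25 m

H_L ≈ 98.3 m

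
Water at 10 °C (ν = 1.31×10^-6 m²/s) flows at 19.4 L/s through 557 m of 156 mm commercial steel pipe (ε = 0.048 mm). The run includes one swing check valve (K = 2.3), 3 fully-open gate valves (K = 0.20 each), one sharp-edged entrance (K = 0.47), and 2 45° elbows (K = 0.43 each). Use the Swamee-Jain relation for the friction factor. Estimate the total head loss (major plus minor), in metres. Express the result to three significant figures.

H_L ≈ 3.79 m

V = 4Q/(πD²) = 1.015 m/s; V²/2g = 0.05251 m
Re = 1.21×10^5, ε/D = 3.08×10^-4 → f = 0.01901 (Swamee-Jain)
Major: h_f = f(L/D)·V²/2g = 0.01901·3571·0.05251 = 3.563 m
Minor: ΣK = 4.23; h_m = ΣK·V²/2g = 0.2221 m
Total H_L = 3.563 + 0.2221 = 3.786 m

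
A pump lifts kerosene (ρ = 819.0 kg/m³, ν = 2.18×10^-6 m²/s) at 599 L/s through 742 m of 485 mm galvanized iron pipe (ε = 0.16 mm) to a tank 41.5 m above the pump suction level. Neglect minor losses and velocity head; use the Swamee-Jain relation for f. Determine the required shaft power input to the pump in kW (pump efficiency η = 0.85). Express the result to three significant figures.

P_shaft ≈ 310 kW

V = 4Q/(πD²) = 3.242 m/s; Re = 7.21×10^5; ε/D = 3.30×10^-4; f = 0.01626
h_f = f(L/D)V²/2g = 13.33 m
Total head H = z + h_f = 41.5 + 13.33 = 54.83 m
P_hyd = ρgQH = 819.0·9.81·0.599·54.83 = 263.9 kW
P_shaft = P_hyd/η = 263.9/0.85 = 310.4 kW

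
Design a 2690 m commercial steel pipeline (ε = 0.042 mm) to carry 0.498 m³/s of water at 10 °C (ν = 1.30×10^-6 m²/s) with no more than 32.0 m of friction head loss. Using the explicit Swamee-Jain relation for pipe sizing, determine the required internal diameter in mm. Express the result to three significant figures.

D ≈ 474 mm

Swamee-Jain (Type III): D = 0.66·[ε^1.25·(LQ²/(gh_f))^4.75 + ν·Q^9.4·(L/(gh_f))^5.2]^0.04
LQ²/(gh_f) = 2.125; L/(gh_f) = 8.569
Term 1 = ε^1.25·(…)^4.75 = 1.21×10^-4; Term 2 = ν·Q^9.4·(…)^5.2 = 1.32×10^-4
D = 0.66·(1.21×10^-4 + 1.32×10^-4)^0.04 = 0.4739 m = 474 mm
Check: V = 2.82 m/s, Re = 1.03×10^6, f = 0.01330, h_f = 30.7 m ≈ 32.0 m ✓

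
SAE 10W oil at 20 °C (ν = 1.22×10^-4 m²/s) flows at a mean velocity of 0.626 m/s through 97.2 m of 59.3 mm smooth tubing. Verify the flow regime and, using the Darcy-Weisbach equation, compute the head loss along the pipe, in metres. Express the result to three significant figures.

Re = VD/ν = 0.626·0.05930/1.22×10^-4 = 304 → laminar (Re < 2300)
f = 64/Re = 0.2103
h_f = f(L/D)V²/(2g) = 0.2103·(97.2/0.05930)·0.626²/(2·9.81) = 6.886 m

h_f ≈ 6.89 m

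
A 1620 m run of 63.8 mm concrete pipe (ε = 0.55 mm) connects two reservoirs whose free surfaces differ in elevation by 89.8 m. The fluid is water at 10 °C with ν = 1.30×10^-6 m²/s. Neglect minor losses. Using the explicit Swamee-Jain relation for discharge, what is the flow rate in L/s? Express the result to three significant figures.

Swamee-Jain (Type II): Q = -0.965·√(gD⁵h_f/L)·ln[ε/(3.7D) + √(3.17ν²L/(gD³h_f))]
√(gD⁵h_f/L) = √(9.81·0.0638⁵·89.8/1620) = 7.582×10^-4
ε/(3.7D) = 0.00233; √(3.17ν²L/(gD³h_f)) = 1.95×10^-4
Q = -0.965·7.582×10^-4·ln(0.002525) = 0.004376 m³/s
Check: V = 1.37 m/s, Re = 6.72×10^4, f = 0.03736, h_f = 90.6 m ≈ 89.8 m ✓

Q ≈ 4.38 L/s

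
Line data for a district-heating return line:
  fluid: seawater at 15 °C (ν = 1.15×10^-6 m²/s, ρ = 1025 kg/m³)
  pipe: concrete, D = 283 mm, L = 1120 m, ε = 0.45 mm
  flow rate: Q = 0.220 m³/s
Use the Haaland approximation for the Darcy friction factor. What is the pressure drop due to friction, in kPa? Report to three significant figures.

V = 4Q/(πD²) = 4·0.220/(π·0.283²) = 3.498 m/s
Re = VD/ν = 3.498·0.283/1.15×10^-6 = 8.61×10^5 → turbulent
ε/D = 0.45/283 = 0.00159
Haaland: f = 0.02232
h_f = f(L/D)V²/(2g) = 0.02232·(1120/0.283)·3.498²/(2·9.81) = 55.08 m
Δp = ρg·h_f = 1025·9.81·55.08 = 553.8 kPa

Δp ≈ 554 kPa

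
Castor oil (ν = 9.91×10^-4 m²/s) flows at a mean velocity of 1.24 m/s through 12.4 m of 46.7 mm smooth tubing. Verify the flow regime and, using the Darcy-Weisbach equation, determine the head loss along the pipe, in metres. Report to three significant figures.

h_f ≈ 22.8 m

Re = VD/ν = 1.24·0.04670/9.91×10^-4 = 58.4 → laminar (Re < 2300)
f = 64/Re = 1.095
h_f = f(L/D)V²/(2g) = 1.095·(12.4/0.04670)·1.24²/(2·9.81) = 22.79 m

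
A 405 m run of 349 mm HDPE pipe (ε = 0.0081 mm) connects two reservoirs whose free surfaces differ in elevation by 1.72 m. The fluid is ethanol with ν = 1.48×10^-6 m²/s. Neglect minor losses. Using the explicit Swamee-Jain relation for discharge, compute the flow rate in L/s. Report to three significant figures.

Swamee-Jain (Type II): Q = -0.965·√(gD⁵h_f/L)·ln[ε/(3.7D) + √(3.17ν²L/(gD³h_f))]
√(gD⁵h_f/L) = √(9.81·0.349⁵·1.72/405) = 0.01469
ε/(3.7D) = 6.27×10^-6; √(3.17ν²L/(gD³h_f)) = 6.26×10^-5
Q = -0.965·0.01469·ln(6.889×10^-5) = 0.1358 m³/s
Check: V = 1.42 m/s, Re = 3.35×10^5, f = 0.01437, h_f = 1.71 m ≈ 1.72 m ✓

Q ≈ 136 L/s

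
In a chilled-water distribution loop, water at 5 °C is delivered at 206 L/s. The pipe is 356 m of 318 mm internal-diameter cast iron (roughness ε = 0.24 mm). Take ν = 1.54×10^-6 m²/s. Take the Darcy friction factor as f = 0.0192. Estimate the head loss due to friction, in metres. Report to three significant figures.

V = 4Q/(πD²) = 4·0.206/(π·0.318²) = 2.594 m/s
h_f = f(L/D)V²/(2g) = 0.01920·(356/0.318)·2.594²/(2·9.81) = 7.370 m

h_f ≈ 7.37 m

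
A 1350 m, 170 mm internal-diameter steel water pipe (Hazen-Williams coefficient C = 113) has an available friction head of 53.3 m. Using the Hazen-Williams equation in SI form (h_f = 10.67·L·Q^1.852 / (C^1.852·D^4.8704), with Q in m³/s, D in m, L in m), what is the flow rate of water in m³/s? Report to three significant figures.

Rearranging: Q = [h_f·C^1.852·D^4.8704 / (10.67·L)]^(1/1.852)
Q = [53.3·113^1.852·0.170^4.8704 / (10.67·1350)]^0.540 = 0.05203 m³/s

Q ≈ 0.0520 m³/s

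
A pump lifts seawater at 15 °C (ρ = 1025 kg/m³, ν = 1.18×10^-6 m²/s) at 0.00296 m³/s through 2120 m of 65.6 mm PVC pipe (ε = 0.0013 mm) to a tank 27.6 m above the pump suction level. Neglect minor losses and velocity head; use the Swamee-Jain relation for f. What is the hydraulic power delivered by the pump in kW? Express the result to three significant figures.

V = 4Q/(πD²) = 0.8758 m/s; Re = 4.87×10^4; ε/D = 1.98×10^-5; f = 0.02097
h_f = f(L/D)V²/2g = 26.49 m
Total head H = z + h_f = 27.6 + 26.49 = 54.09 m
P_hyd = ρgQH = 1025·9.81·0.00296·54.09 = 1.610 kW

P_hyd ≈ 1.61 kW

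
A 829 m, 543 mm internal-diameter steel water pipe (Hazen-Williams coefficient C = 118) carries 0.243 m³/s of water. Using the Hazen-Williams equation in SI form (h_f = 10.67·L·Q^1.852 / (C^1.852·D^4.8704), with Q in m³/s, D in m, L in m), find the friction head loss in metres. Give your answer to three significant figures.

h_f ≈ 1.83 m

h_f = 10.67·829·0.243^1.852 / (118^1.852·0.543^4.8704) = 1.834 m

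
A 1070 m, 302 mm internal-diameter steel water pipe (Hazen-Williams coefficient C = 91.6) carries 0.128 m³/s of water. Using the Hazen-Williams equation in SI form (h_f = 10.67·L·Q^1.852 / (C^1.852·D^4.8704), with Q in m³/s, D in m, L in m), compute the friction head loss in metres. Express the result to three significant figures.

h_f = 10.67·1070·0.128^1.852 / (91.6^1.852·0.302^4.8704) = 20.10 m

h_f ≈ 20.1 m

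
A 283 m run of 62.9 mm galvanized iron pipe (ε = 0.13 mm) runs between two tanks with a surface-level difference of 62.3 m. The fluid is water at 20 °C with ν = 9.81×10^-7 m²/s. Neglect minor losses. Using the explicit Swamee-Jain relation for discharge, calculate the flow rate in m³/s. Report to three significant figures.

Q ≈ 0.0104 m³/s

Swamee-Jain (Type II): Q = -0.965·√(gD⁵h_f/L)·ln[ε/(3.7D) + √(3.17ν²L/(gD³h_f))]
√(gD⁵h_f/L) = √(9.81·0.0629⁵·62.3/283) = 0.001458
ε/(3.7D) = 5.59×10^-4; √(3.17ν²L/(gD³h_f)) = 7.53×10^-5
Q = -0.965·0.001458·ln(6.339×10^-4) = 0.01036 m³/s
Check: V = 3.33 m/s, Re = 2.14×10^5, f = 0.02461, h_f = 62.8 m ≈ 62.3 m ✓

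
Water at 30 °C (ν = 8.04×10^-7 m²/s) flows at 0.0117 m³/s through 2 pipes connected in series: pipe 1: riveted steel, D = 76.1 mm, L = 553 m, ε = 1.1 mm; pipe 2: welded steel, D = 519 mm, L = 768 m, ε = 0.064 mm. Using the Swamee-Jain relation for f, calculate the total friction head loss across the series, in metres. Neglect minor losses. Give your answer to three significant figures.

Pipe 1: V = 2.572 m/s, Re = 2.43×10^5, ε/D = 0.0145, f = 0.04343, h_1 = f(L/D)V²/2g = 106.4 m
Pipe 2: V = 0.05530 m/s, Re = 3.57×10^4, ε/D = 1.23×10^-4, f = 0.02285, h_2 = f(L/D)V²/2g = 0.005270 m
Series → Q common, losses add: H = Σh = 106.4 m

H ≈ 106 m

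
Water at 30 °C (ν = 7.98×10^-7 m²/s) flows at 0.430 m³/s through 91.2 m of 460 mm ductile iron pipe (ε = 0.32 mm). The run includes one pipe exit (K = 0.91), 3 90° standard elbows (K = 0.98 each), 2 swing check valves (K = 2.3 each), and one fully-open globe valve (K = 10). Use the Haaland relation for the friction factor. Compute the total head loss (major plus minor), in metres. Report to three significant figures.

V = 4Q/(πD²) = 2.587 m/s; V²/2g = 0.3412 m
Re = 1.49×10^6, ε/D = 6.96×10^-4 → f = 0.01828 (Haaland)
Major: h_f = f(L/D)·V²/2g = 0.01828·198.3·0.3412 = 1.237 m
Minor: ΣK = 18.4; h_m = ΣK·V²/2g = 6.295 m
Total H_L = 1.237 + 6.295 = 7.532 m

H_L ≈ 7.53 m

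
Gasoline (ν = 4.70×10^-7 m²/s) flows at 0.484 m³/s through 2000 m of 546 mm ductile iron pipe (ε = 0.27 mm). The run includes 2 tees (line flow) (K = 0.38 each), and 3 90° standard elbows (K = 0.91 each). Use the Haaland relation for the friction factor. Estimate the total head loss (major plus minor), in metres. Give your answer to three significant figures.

H_L ≈ 14.2 m

V = 4Q/(πD²) = 2.067 m/s; V²/2g = 0.2178 m
Re = 2.40×10^6, ε/D = 4.95×10^-4 → f = 0.01688 (Haaland)
Major: h_f = f(L/D)·V²/2g = 0.01688·3663·0.2178 = 13.47 m
Minor: ΣK = 3.49; h_m = ΣK·V²/2g = 0.7601 m
Total H_L = 13.47 + 0.7601 = 14.23 m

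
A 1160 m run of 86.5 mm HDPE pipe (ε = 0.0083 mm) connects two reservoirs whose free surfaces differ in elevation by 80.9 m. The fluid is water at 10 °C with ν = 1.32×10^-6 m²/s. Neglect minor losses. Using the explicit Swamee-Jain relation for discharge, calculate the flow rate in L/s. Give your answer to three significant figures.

Swamee-Jain (Type II): Q = -0.965·√(gD⁵h_f/L)·ln[ε/(3.7D) + √(3.17ν²L/(gD³h_f))]
√(gD⁵h_f/L) = √(9.81·0.0865⁵·80.9/1160) = 0.001820
ε/(3.7D) = 2.59×10^-5; √(3.17ν²L/(gD³h_f)) = 1.12×10^-4
Q = -0.965·0.001820·ln(1.376×10^-4) = 0.01562 m³/s
Check: V = 2.66 m/s, Re = 1.74×10^5, f = 0.01673, h_f = 80.7 m ≈ 80.9 m ✓

Q ≈ 15.6 L/s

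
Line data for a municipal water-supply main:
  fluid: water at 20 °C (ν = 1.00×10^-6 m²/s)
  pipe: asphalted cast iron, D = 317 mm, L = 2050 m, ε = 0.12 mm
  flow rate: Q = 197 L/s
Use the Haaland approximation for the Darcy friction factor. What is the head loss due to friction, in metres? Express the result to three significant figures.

h_f ≈ 33.7 m

V = 4Q/(πD²) = 4·0.197/(π·0.317²) = 2.496 m/s
Re = VD/ν = 2.496·0.317/1.00×10^-6 = 7.91×10^5 → turbulent
ε/D = 0.12/317 = 3.79×10^-4
Haaland: f = 0.01640
h_f = f(L/D)V²/(2g) = 0.01640·(2050/0.317)·2.496²/(2·9.81) = 33.69 m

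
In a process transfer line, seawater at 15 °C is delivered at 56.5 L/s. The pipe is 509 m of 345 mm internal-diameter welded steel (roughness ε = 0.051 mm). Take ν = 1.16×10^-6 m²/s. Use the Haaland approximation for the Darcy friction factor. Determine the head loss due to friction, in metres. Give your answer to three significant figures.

V = 4Q/(πD²) = 4·0.0565/(π·0.345²) = 0.6044 m/s
Re = VD/ν = 0.6044·0.345/1.16×10^-6 = 1.80×10^5 → turbulent
ε/D = 0.051/345 = 1.48×10^-4
Haaland: f = 0.01678
h_f = f(L/D)V²/(2g) = 0.01678·(509/0.345)·0.6044²/(2·9.81) = 0.4610 m

h_f ≈ 0.461 m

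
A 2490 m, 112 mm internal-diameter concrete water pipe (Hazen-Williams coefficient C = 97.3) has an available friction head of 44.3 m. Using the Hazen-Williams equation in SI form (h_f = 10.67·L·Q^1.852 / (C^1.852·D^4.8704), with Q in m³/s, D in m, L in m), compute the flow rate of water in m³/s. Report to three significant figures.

Q ≈ 0.00972 m³/s

Rearranging: Q = [h_f·C^1.852·D^4.8704 / (10.67·L)]^(1/1.852)
Q = [44.3·97.3^1.852·0.112^4.8704 / (10.67·2490)]^0.540 = 0.009722 m³/s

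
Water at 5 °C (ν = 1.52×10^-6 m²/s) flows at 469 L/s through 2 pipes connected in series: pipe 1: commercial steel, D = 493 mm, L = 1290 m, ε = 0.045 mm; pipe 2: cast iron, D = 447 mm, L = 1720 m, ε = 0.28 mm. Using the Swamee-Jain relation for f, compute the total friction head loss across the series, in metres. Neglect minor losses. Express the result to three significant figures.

H ≈ 42.8 m

Pipe 1: V = 2.457 m/s, Re = 7.97×10^5, ε/D = 9.13×10^-5, f = 0.01366, h_1 = f(L/D)V²/2g = 11.00 m
Pipe 2: V = 2.989 m/s, Re = 8.79×10^5, ε/D = 6.26×10^-4, f = 0.01816, h_2 = f(L/D)V²/2g = 31.82 m
Series → Q common, losses add: H = Σh = 42.81 m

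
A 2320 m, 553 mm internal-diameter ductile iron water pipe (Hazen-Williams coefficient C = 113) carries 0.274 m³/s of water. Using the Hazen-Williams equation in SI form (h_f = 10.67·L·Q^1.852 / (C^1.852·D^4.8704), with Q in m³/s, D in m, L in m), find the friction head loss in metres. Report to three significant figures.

h_f ≈ 6.35 m

h_f = 10.67·2320·0.274^1.852 / (113^1.852·0.553^4.8704) = 6.355 m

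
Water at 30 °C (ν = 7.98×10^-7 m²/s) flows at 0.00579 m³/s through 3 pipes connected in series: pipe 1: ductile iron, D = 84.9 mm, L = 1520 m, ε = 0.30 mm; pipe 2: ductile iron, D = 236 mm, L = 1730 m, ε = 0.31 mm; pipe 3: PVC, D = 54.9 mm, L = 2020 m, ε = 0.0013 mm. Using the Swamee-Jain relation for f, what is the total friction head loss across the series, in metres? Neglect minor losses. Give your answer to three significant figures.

Pipe 1: V = 1.023 m/s, Re = 1.09×10^5, ε/D = 0.00353, f = 0.02874, h_1 = f(L/D)V²/2g = 27.43 m
Pipe 2: V = 0.1324 m/s, Re = 3.91×10^4, ε/D = 0.00131, f = 0.02586, h_2 = f(L/D)V²/2g = 0.1693 m
Pipe 3: V = 2.446 m/s, Re = 1.68×10^5, ε/D = 2.37×10^-5, f = 0.01626, h_3 = f(L/D)V²/2g = 182.5 m
Series → Q common, losses add: H = Σh = 210.1 m

H ≈ 210 m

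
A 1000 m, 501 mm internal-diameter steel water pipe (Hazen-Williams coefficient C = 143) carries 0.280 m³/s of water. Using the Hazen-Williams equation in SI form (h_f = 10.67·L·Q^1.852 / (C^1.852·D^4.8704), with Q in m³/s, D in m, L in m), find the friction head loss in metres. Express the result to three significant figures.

h_f = 10.67·1000·0.280^1.852 / (143^1.852·0.501^4.8704) = 2.982 m

h_f ≈ 2.98 m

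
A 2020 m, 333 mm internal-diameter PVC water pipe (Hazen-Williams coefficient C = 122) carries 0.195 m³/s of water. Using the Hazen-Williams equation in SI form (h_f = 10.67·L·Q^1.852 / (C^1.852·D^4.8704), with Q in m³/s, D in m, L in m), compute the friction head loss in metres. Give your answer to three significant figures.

h_f = 10.67·2020·0.195^1.852 / (122^1.852·0.333^4.8704) = 30.24 m

h_f ≈ 30.2 m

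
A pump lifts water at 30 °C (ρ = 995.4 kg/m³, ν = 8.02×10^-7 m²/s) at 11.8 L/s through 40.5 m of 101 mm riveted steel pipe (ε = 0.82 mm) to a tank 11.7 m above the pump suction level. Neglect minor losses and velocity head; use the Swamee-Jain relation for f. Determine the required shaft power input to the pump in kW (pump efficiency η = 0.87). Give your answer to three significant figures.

P_shaft ≈ 1.76 kW

V = 4Q/(πD²) = 1.473 m/s; Re = 1.85×10^5; ε/D = 0.00812; f = 0.03591
h_f = f(L/D)V²/2g = 1.592 m
Total head H = z + h_f = 11.7 + 1.592 = 13.29 m
P_hyd = ρgQH = 995.4·9.81·0.0118·13.29 = 1.532 kW
P_shaft = P_hyd/η = 1.532/0.87 = 1.760 kW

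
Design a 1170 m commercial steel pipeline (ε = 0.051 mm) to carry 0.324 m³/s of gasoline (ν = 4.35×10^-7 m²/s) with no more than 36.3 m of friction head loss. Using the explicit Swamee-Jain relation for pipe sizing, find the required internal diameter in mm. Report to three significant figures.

Swamee-Jain (Type III): D = 0.66·[ε^1.25·(LQ²/(gh_f))^4.75 + ν·Q^9.4·(L/(gh_f))^5.2]^0.04
LQ²/(gh_f) = 0.3449; L/(gh_f) = 3.286
Term 1 = ε^1.25·(…)^4.75 = 2.74×10^-8; Term 2 = ν·Q^9.4·(…)^5.2 = 5.30×10^-9
D = 0.66·(2.74×10^-8 + 5.30×10^-9)^0.04 = 0.3312 m = 331 mm
Check: V = 3.76 m/s, Re = 2.86×10^6, f = 0.01354, h_f = 34.5 m ≈ 36.3 m ✓

D ≈ 331 mm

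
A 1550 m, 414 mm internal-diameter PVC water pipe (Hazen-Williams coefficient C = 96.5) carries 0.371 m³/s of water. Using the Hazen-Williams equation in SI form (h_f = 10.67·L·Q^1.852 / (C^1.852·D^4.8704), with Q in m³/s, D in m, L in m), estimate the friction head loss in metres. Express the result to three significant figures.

h_f ≈ 40.8 m

h_f = 10.67·1550·0.371^1.852 / (96.5^1.852·0.414^4.8704) = 40.83 m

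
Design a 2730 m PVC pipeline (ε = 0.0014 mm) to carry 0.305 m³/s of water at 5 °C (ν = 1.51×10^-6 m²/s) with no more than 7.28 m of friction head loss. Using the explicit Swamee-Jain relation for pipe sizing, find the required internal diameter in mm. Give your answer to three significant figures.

D ≈ 527 mm

Swamee-Jain (Type III): D = 0.66·[ε^1.25·(LQ²/(gh_f))^4.75 + ν·Q^9.4·(L/(gh_f))^5.2]^0.04
LQ²/(gh_f) = 3.556; L/(gh_f) = 38.23
Term 1 = ε^1.25·(…)^4.75 = 1.99×10^-5; Term 2 = ν·Q^9.4·(…)^5.2 = 0.00363
D = 0.66·(1.99×10^-5 + 0.00363)^0.04 = 0.5273 m = 527 mm
Check: V = 1.40 m/s, Re = 4.88×10^5, f = 0.01319, h_f = 6.79 m ≈ 7.28 m ✓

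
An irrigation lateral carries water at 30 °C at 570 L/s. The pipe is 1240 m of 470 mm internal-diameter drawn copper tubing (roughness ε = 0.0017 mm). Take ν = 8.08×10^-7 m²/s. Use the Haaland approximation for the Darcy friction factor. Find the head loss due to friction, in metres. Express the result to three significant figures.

h_f ≈ 15.3 m

V = 4Q/(πD²) = 4·0.570/(π·0.470²) = 3.285 m/s
Re = VD/ν = 3.285·0.470/8.08×10^-7 = 1.91×10^6 → turbulent
ε/D = 0.0017/470 = 3.62×10^-6
Haaland: f = 0.01052
h_f = f(L/D)V²/(2g) = 0.01052·(1240/0.470)·3.285²/(2·9.81) = 15.26 m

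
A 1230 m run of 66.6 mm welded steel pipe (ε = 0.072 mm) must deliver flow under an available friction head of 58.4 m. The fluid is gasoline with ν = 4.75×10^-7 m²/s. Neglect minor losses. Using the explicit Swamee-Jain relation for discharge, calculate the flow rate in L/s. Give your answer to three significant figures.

Q ≈ 5.97 L/s

Swamee-Jain (Type II): Q = -0.965·√(gD⁵h_f/L)·ln[ε/(3.7D) + √(3.17ν²L/(gD³h_f))]
√(gD⁵h_f/L) = √(9.81·0.0666⁵·58.4/1230) = 7.812×10^-4
ε/(3.7D) = 2.92×10^-4; √(3.17ν²L/(gD³h_f)) = 7.21×10^-5
Q = -0.965·7.812×10^-4·ln(3.643×10^-4) = 0.005969 m³/s
Check: V = 1.71 m/s, Re = 2.40×10^5, f = 0.02129, h_f = 58.8 m ≈ 58.4 m ✓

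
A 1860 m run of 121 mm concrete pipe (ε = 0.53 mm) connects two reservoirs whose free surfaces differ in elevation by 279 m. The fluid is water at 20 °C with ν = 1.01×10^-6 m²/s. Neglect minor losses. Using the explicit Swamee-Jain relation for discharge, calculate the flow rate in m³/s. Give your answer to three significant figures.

Q ≈ 0.0400 m³/s

Swamee-Jain (Type II): Q = -0.965·√(gD⁵h_f/L)·ln[ε/(3.7D) + √(3.17ν²L/(gD³h_f))]
√(gD⁵h_f/L) = √(9.81·0.121⁵·279/1860) = 0.006178
ε/(3.7D) = 0.00118; √(3.17ν²L/(gD³h_f)) = 3.52×10^-5
Q = -0.965·0.006178·ln(0.001219) = 0.04000 m³/s
Check: V = 3.48 m/s, Re = 4.17×10^5, f = 0.02955, h_f = 280 m ≈ 279 m ✓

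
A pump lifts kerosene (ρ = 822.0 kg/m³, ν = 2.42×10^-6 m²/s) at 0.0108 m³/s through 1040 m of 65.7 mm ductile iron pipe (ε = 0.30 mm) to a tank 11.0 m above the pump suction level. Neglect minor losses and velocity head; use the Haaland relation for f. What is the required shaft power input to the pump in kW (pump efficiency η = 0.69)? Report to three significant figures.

P_shaft ≈ 33.1 kW

V = 4Q/(πD²) = 3.186 m/s; Re = 8.65×10^4; ε/D = 0.00457; f = 0.03064
h_f = f(L/D)V²/2g = 250.9 m
Total head H = z + h_f = 11.0 + 250.9 = 261.9 m
P_hyd = ρgQH = 822.0·9.81·0.0108·261.9 = 22.81 kW
P_shaft = P_hyd/η = 22.81/0.69 = 33.06 kW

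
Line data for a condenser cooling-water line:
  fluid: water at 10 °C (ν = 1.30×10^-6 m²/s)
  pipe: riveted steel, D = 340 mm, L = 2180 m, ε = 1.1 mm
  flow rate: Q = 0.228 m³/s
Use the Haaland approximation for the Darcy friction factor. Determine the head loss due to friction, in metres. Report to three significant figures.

h_f ≈ 55.6 m

V = 4Q/(πD²) = 4·0.228/(π·0.340²) = 2.511 m/s
Re = VD/ν = 2.511·0.340/1.30×10^-6 = 6.57×10^5 → turbulent
ε/D = 1.1/340 = 0.00324
Haaland: f = 0.02696
h_f = f(L/D)V²/(2g) = 0.02696·(2180/0.340)·2.511²/(2·9.81) = 55.56 m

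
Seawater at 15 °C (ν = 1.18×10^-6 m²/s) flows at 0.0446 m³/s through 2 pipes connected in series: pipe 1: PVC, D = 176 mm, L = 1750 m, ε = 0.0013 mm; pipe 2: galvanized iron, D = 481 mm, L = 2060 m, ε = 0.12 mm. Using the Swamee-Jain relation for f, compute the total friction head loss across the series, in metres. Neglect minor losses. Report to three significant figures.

Pipe 1: V = 1.833 m/s, Re = 2.73×10^5, ε/D = 7.39×10^-6, f = 0.01471, h_1 = f(L/D)V²/2g = 25.05 m
Pipe 2: V = 0.2454 m/s, Re = 1.00×10^5, ε/D = 2.49×10^-4, f = 0.01925, h_2 = f(L/D)V²/2g = 0.2531 m
Series → Q common, losses add: H = Σh = 25.31 m

H ≈ 25.3 m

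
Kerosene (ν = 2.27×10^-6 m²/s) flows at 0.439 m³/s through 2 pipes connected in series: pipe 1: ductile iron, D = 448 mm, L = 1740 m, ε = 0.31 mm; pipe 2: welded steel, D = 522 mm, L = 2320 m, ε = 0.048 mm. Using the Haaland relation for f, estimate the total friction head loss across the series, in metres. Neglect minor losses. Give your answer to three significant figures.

H ≈ 42.2 m

Pipe 1: V = 2.785 m/s, Re = 5.50×10^5, ε/D = 6.92×10^-4, f = 0.01864, h_1 = f(L/D)V²/2g = 28.62 m
Pipe 2: V = 2.051 m/s, Re = 4.72×10^5, ε/D = 9.20×10^-5, f = 0.01427, h_2 = f(L/D)V²/2g = 13.60 m
Series → Q common, losses add: H = Σh = 42.22 m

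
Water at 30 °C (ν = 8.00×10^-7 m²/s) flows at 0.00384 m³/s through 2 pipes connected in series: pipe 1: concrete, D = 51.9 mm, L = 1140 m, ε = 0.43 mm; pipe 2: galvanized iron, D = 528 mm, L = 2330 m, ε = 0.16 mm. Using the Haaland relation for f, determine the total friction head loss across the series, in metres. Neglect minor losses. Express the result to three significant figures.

Pipe 1: V = 1.815 m/s, Re = 1.18×10^5, ε/D = 0.00829, f = 0.03621, h_1 = f(L/D)V²/2g = 133.5 m
Pipe 2: V = 0.01754 m/s, Re = 1.16×10^4, ε/D = 3.03×10^-4, f = 0.03007, h_2 = f(L/D)V²/2g = 0.002080 m
Series → Q common, losses add: H = Σh = 133.5 m

H ≈ 134 m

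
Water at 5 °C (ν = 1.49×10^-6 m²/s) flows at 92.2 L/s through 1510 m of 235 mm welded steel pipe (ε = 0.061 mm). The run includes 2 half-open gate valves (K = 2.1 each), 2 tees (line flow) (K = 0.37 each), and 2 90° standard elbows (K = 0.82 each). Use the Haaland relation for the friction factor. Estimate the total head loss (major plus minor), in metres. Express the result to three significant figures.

H_L ≈ 25.7 m

V = 4Q/(πD²) = 2.126 m/s; V²/2g = 0.2303 m
Re = 3.35×10^5, ε/D = 2.60×10^-4 → f = 0.01634 (Haaland)
Major: h_f = f(L/D)·V²/2g = 0.01634·6426·0.2303 = 24.18 m
Minor: ΣK = 6.58; h_m = ΣK·V²/2g = 1.515 m
Total H_L = 24.18 + 1.515 = 25.70 m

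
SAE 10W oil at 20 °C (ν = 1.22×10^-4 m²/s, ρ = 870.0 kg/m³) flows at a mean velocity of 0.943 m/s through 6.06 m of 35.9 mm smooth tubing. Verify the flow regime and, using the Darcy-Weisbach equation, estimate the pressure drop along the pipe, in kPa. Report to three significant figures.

Re = VD/ν = 0.943·0.03590/1.22×10^-4 = 277 → laminar (Re < 2300)
f = 64/Re = 0.2306
h_f = f(L/D)V²/(2g) = 0.2306·(6.06/0.03590)·0.943²/(2·9.81) = 1.765 m
Δp = ρg·h_f = 870.0·9.81·1.765 = 15.06 kPa

Δp ≈ 15.1 kPa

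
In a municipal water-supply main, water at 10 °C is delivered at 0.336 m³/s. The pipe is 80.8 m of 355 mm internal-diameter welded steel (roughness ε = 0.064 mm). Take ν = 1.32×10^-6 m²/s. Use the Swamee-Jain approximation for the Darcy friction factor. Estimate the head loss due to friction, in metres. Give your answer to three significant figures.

h_f ≈ 1.96 m

V = 4Q/(πD²) = 4·0.336/(π·0.355²) = 3.395 m/s
Re = VD/ν = 3.395·0.355/1.32×10^-6 = 9.13×10^5 → turbulent
ε/D = 0.064/355 = 1.80×10^-4
Swamee-Jain: f = 0.01463
h_f = f(L/D)V²/(2g) = 0.01463·(80.8/0.355)·3.395²/(2·9.81) = 1.956 m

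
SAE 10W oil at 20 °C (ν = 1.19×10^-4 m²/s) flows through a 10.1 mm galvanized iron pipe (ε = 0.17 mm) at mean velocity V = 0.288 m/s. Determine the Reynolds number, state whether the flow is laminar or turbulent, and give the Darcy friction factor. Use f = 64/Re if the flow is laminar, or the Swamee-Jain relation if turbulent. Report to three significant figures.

Re ≈ 24.4; laminar; f = 64/Re ≈ 2.62

Re = VD/ν = 0.2880·0.0101/1.19×10^-4 = 24.4
Re < 2300 → laminar → f = 64/Re = 2.618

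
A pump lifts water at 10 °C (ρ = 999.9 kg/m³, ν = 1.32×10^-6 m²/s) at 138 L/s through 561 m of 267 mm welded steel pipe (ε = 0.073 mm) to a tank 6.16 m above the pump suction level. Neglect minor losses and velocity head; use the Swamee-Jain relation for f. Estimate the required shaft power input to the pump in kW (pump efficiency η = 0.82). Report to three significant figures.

V = 4Q/(πD²) = 2.465 m/s; Re = 4.99×10^5; ε/D = 2.73×10^-4; f = 0.01616
h_f = f(L/D)V²/2g = 10.51 m
Total head H = z + h_f = 6.16 + 10.51 = 16.67 m
P_hyd = ρgQH = 999.9·9.81·0.138·16.67 = 22.57 kW
P_shaft = P_hyd/η = 22.57/0.82 = 27.52 kW

P_shaft ≈ 27.5 kW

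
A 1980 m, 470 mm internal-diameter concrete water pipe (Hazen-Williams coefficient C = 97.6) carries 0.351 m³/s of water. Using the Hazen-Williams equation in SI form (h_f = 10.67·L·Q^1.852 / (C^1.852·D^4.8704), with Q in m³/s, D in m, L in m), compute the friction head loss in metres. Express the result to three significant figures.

h_f = 10.67·1980·0.351^1.852 / (97.6^1.852·0.470^4.8704) = 24.85 m

h_f ≈ 24.8 m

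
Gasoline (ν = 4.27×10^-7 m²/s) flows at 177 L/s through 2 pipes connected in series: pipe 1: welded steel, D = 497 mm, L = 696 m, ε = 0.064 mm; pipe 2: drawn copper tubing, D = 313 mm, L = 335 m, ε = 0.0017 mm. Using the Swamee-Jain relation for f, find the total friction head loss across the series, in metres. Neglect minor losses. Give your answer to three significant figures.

Pipe 1: V = 0.9124 m/s, Re = 1.06×10^6, ε/D = 1.29×10^-4, f = 0.01385, h_1 = f(L/D)V²/2g = 0.8230 m
Pipe 2: V = 2.300 m/s, Re = 1.69×10^6, ε/D = 5.43×10^-6, f = 0.01084, h_2 = f(L/D)V²/2g = 3.129 m
Series → Q common, losses add: H = Σh = 3.952 m

H ≈ 3.95 m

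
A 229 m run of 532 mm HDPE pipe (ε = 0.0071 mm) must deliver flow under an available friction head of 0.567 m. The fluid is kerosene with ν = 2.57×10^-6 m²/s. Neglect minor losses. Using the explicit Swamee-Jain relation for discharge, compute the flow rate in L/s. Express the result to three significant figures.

Q ≈ 293 L/s

Swamee-Jain (Type II): Q = -0.965·√(gD⁵h_f/L)·ln[ε/(3.7D) + √(3.17ν²L/(gD³h_f))]
√(gD⁵h_f/L) = √(9.81·0.532⁵·0.567/229) = 0.03217
ε/(3.7D) = 3.61×10^-6; √(3.17ν²L/(gD³h_f)) = 7.57×10^-5
Q = -0.965·0.03217·ln(7.927×10^-5) = 0.2932 m³/s
Check: V = 1.32 m/s, Re = 2.73×10^5, f = 0.01478, h_f = 0.564 m ≈ 0.567 m ✓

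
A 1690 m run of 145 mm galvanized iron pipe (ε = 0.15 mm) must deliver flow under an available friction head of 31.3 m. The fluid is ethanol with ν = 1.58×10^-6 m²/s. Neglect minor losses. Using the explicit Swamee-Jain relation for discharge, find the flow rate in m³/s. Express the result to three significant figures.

Swamee-Jain (Type II): Q = -0.965·√(gD⁵h_f/L)·ln[ε/(3.7D) + √(3.17ν²L/(gD³h_f))]
√(gD⁵h_f/L) = √(9.81·0.145⁵·31.3/1690) = 0.003413
ε/(3.7D) = 2.80×10^-4; √(3.17ν²L/(gD³h_f)) = 1.20×10^-4
Q = -0.965·0.003413·ln(3.991×10^-4) = 0.02577 m³/s
Check: V = 1.56 m/s, Re = 1.43×10^5, f = 0.02180, h_f = 31.6 m ≈ 31.3 m ✓

Q ≈ 0.0258 m³/s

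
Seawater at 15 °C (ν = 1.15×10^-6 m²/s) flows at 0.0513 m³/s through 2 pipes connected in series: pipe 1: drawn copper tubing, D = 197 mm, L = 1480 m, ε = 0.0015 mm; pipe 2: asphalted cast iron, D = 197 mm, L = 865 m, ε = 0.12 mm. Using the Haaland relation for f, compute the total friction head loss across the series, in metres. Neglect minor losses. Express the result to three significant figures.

H ≈ 27.6 m

Pipe 1: V = 1.683 m/s, Re = 2.88×10^5, ε/D = 7.61×10^-6, f = 0.01451, h_1 = f(L/D)V²/2g = 15.74 m
Pipe 2: V = 1.683 m/s, Re = 2.88×10^5, ε/D = 6.09×10^-4, f = 0.01872, h_2 = f(L/D)V²/2g = 11.87 m
Series → Q common, losses add: H = Σh = 27.61 m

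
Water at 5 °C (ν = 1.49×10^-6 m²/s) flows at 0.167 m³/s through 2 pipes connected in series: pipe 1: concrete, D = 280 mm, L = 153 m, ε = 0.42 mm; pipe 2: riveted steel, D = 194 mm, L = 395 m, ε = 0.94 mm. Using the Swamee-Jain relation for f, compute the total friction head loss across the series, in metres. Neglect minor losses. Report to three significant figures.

H ≈ 105 m

Pipe 1: V = 2.712 m/s, Re = 5.10×10^5, ε/D = 0.00150, f = 0.02228, h_1 = f(L/D)V²/2g = 4.565 m
Pipe 2: V = 5.650 m/s, Re = 7.36×10^5, ε/D = 0.00485, f = 0.03029, h_2 = f(L/D)V²/2g = 100.3 m
Series → Q common, losses add: H = Σh = 104.9 m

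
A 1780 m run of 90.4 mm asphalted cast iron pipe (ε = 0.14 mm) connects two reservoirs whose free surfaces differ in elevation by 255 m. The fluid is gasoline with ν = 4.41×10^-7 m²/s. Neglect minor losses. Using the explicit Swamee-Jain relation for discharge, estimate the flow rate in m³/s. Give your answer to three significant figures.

Q ≈ 0.0217 m³/s

Swamee-Jain (Type II): Q = -0.965·√(gD⁵h_f/L)·ln[ε/(3.7D) + √(3.17ν²L/(gD³h_f))]
√(gD⁵h_f/L) = √(9.81·0.0904⁵·255/1780) = 0.002913
ε/(3.7D) = 4.19×10^-4; √(3.17ν²L/(gD³h_f)) = 2.44×10^-5
Q = -0.965·0.002913·ln(4.429×10^-4) = 0.02171 m³/s
Check: V = 3.38 m/s, Re = 6.93×10^5, f = 0.02232, h_f = 256 m ≈ 255 m ✓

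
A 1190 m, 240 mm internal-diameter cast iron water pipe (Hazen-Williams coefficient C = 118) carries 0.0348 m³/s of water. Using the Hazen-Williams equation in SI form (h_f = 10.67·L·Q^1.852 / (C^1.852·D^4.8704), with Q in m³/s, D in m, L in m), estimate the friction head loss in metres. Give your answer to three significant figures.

h_f ≈ 3.84 m

h_f = 10.67·1190·0.0348^1.852 / (118^1.852·0.240^4.8704) = 3.839 m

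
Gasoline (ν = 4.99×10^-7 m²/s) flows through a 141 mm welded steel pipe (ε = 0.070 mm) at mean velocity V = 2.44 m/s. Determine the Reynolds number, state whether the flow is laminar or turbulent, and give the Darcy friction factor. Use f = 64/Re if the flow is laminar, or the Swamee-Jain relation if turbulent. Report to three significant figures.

Re = VD/ν = 2.440·0.141/4.99×10^-7 = 6.89×10^5
Re > 4000 → turbulent; ε/D = 4.96×10^-4
Swamee-Jain: f = 0.01750

Re ≈ 6.89×10^5; turbulent; f ≈ 0.0175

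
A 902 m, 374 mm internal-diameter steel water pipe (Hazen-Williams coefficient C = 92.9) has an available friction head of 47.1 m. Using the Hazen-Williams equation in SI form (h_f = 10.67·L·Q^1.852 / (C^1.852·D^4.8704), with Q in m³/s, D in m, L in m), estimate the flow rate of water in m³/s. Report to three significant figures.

Rearranging: Q = [h_f·C^1.852·D^4.8704 / (10.67·L)]^(1/1.852)
Q = [47.1·92.9^1.852·0.374^4.8704 / (10.67·902)]^0.540 = 0.3956 m³/s

Q ≈ 0.396 m³/s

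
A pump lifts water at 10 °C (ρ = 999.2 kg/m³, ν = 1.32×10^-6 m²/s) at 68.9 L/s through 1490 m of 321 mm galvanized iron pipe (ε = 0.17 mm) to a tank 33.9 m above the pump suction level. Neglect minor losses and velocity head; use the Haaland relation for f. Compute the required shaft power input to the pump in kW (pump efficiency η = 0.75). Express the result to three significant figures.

V = 4Q/(πD²) = 0.8514 m/s; Re = 2.07×10^5; ε/D = 5.30×10^-4; f = 0.01874
h_f = f(L/D)V²/2g = 3.213 m
Total head H = z + h_f = 33.9 + 3.213 = 37.11 m
P_hyd = ρgQH = 999.2·9.81·0.0689·37.11 = 25.07 kW
P_shaft = P_hyd/η = 25.07/0.75 = 33.42 kW

P_shaft ≈ 33.4 kW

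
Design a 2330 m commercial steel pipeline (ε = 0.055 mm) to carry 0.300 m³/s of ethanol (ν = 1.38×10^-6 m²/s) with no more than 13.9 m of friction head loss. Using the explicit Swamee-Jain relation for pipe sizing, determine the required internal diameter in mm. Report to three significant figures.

D ≈ 452 mm

Swamee-Jain (Type III): D = 0.66·[ε^1.25·(LQ²/(gh_f))^4.75 + ν·Q^9.4·(L/(gh_f))^5.2]^0.04
LQ²/(gh_f) = 1.538; L/(gh_f) = 17.09
Term 1 = ε^1.25·(…)^4.75 = 3.66×10^-5; Term 2 = ν·Q^9.4·(…)^5.2 = 4.31×10^-5
D = 0.66·(3.66×10^-5 + 4.31×10^-5)^0.04 = 0.4525 m = 452 mm
Check: V = 1.87 m/s, Re = 6.12×10^5, f = 0.01441, h_f = 13.2 m ≈ 13.9 m ✓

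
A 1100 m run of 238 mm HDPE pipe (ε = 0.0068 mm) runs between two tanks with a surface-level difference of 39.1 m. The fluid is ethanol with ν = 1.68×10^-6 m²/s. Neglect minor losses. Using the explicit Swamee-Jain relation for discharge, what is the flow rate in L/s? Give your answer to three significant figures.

Swamee-Jain (Type II): Q = -0.965·√(gD⁵h_f/L)·ln[ε/(3.7D) + √(3.17ν²L/(gD³h_f))]
√(gD⁵h_f/L) = √(9.81·0.238⁵·39.1/1100) = 0.01632
ε/(3.7D) = 7.72×10^-6; √(3.17ν²L/(gD³h_f)) = 4.36×10^-5
Q = -0.965·0.01632·ln(5.135×10^-5) = 0.1555 m³/s
Check: V = 3.50 m/s, Re = 4.95×10^5, f = 0.01355, h_f = 39.0 m ≈ 39.1 m ✓

Q ≈ 156 L/s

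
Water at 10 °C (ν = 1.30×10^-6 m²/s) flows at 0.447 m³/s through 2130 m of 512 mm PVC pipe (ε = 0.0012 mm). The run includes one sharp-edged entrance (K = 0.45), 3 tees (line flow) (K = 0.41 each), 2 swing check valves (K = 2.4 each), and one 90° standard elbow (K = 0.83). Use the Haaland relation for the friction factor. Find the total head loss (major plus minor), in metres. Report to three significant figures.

V = 4Q/(πD²) = 2.171 m/s; V²/2g = 0.2402 m
Re = 8.55×10^5, ε/D = 2.34×10^-6 → f = 0.01193 (Haaland)
Major: h_f = f(L/D)·V²/2g = 0.01193·4160·0.2402 = 11.92 m
Minor: ΣK = 7.31; h_m = ΣK·V²/2g = 1.756 m
Total H_L = 11.92 + 1.756 = 13.68 m

H_L ≈ 13.7 m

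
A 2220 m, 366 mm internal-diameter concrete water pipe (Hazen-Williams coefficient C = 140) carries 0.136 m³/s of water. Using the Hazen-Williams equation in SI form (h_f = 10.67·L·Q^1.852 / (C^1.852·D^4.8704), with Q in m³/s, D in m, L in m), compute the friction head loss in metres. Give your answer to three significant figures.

h_f ≈ 8.34 m

h_f = 10.67·2220·0.136^1.852 / (140^1.852·0.366^4.8704) = 8.341 m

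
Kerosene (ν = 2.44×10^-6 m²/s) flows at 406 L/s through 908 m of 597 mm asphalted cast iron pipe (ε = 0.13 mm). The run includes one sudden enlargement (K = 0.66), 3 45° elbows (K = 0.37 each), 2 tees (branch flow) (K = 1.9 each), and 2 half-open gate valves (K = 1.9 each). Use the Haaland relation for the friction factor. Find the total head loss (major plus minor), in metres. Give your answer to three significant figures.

H_L ≈ 3.60 m

V = 4Q/(πD²) = 1.450 m/s; V²/2g = 0.1072 m
Re = 3.55×10^5, ε/D = 2.18×10^-4 → f = 0.01593 (Haaland)
Major: h_f = f(L/D)·V²/2g = 0.01593·1521·0.1072 = 2.597 m
Minor: ΣK = 9.37; h_m = ΣK·V²/2g = 1.005 m
Total H_L = 2.597 + 1.005 = 3.602 m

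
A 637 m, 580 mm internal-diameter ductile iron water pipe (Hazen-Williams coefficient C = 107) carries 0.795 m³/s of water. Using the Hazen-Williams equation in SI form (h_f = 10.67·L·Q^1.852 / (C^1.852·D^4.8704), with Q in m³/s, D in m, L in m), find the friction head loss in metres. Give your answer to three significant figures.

h_f ≈ 11.0 m

h_f = 10.67·637·0.795^1.852 / (107^1.852·0.580^4.8704) = 11.00 m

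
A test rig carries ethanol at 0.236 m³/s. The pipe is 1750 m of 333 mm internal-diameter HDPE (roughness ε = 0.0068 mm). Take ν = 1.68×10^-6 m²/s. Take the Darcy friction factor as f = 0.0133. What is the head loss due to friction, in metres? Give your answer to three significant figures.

V = 4Q/(πD²) = 4·0.236/(π·0.333²) = 2.710 m/s
h_f = f(L/D)V²/(2g) = 0.01330·(1750/0.333)·2.710²/(2·9.81) = 26.16 m

h_f ≈ 26.2 m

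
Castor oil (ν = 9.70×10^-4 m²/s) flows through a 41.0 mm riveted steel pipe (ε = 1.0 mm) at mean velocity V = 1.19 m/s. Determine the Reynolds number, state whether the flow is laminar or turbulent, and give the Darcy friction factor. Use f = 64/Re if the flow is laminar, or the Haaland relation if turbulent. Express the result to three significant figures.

Re ≈ 50.3; laminar; f = 64/Re ≈ 1.27

Re = VD/ν = 1.190·0.0410/9.70×10^-4 = 50.3
Re < 2300 → laminar → f = 64/Re = 1.272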